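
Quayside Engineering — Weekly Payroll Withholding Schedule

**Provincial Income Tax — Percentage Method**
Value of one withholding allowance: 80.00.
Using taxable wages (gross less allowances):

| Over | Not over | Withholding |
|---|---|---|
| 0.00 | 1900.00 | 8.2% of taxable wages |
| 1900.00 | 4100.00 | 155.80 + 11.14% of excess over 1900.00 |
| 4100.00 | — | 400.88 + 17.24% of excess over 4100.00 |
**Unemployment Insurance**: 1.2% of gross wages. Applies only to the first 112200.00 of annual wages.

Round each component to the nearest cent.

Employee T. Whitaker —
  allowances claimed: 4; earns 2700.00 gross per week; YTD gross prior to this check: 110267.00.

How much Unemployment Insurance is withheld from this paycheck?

Unemployment Insurance: cap 112200.00 − YTD 110267.00 = 1933.00 subject; 1.2% × 1933.00 = 23.20

23.20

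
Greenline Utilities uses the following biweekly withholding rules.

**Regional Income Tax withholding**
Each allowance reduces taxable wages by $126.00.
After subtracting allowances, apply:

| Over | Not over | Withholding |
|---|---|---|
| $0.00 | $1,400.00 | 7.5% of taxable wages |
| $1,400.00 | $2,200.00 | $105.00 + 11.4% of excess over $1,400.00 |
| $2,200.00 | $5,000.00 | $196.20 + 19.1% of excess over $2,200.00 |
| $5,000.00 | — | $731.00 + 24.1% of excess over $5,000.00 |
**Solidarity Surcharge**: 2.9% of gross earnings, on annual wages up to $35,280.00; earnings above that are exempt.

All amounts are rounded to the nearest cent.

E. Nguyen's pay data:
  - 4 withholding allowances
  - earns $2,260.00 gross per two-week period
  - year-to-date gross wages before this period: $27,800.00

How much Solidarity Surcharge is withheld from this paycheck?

Solidarity Surcharge: 2.9% × $2,260.00 = $65.54

$65.54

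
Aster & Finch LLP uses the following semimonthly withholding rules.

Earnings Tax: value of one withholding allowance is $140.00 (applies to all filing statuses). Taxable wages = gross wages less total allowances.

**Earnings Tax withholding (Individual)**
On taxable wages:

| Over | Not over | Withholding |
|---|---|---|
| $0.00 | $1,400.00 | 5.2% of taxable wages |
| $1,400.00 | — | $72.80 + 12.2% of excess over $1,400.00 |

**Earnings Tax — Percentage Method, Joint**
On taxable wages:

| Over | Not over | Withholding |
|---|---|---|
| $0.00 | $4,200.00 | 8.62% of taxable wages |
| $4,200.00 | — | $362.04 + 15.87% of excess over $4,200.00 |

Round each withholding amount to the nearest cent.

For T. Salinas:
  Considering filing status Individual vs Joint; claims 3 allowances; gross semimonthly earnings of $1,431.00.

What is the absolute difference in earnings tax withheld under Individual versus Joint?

Earnings Tax (Individual): taxable = $1,431.00 − 3×$140.00 = $1,011.00
  5.2% × $1,011.00 = $52.57
Earnings Tax (Joint): taxable = $1,431.00 − 3×$140.00 = $1,011.00
  8.62% × $1,011.00 = $87.15
Difference: |$52.57 − $87.15| = $34.58 (higher under Joint)

$34.58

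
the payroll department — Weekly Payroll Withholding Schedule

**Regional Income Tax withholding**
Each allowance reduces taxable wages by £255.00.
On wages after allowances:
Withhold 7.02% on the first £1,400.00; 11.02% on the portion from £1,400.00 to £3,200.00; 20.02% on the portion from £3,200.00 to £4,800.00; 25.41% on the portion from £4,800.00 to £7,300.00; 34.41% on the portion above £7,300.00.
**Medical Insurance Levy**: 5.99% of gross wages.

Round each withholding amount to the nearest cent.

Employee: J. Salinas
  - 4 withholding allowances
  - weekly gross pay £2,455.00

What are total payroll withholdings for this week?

Regional Income Tax: taxable = £2,455.00 − 4×£255.00 = £1,435.00
  £98.28 + 11.02% × (£1,435.00 − £1,400.00) = £98.28 + 11.02% × £35.00 = £102.14
Medical Insurance Levy: 5.99% × £2,455.00 = £147.05
Total: £102.14 + £147.05 = £249.19

£249.19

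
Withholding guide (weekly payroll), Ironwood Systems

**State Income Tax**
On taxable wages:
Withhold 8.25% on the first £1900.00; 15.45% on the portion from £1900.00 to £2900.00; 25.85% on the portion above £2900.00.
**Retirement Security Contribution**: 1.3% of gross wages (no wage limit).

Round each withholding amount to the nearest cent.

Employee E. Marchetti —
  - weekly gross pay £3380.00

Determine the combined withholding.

£479.27

State Income Tax: taxable = £3380.00
  £311.25 + 25.85% × (£3380.00 − £2900.00) = £311.25 + 25.85% × £480.00 = £435.33
Retirement Security Contribution: 1.3% × £3380.00 = £43.94
Total: £435.33 + £43.94 = £479.27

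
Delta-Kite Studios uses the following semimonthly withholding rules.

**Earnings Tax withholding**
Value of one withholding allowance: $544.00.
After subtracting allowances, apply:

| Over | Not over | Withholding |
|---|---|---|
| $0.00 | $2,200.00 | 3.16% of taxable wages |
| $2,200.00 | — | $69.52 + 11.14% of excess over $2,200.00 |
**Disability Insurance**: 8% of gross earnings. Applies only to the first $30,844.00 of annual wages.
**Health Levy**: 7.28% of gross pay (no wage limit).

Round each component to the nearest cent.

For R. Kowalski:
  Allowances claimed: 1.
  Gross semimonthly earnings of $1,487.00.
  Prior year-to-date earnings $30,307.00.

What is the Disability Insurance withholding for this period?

$42.96

Disability Insurance: cap $30,844.00 − YTD $30,307.00 = $537.00 subject; 8% × $537.00 = $42.96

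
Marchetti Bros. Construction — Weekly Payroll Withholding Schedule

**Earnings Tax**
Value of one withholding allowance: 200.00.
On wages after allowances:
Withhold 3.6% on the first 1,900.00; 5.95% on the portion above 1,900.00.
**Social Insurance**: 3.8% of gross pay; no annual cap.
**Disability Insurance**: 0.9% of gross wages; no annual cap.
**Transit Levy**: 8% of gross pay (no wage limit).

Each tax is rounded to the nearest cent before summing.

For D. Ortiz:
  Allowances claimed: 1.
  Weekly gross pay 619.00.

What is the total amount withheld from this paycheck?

93.69

Earnings Tax: taxable = 619.00 − 1×200.00 = 419.00
  3.6% × 419.00 = 15.08
Social Insurance: 3.8% × 619.00 = 23.52
Disability Insurance: 0.9% × 619.00 = 5.57
Transit Levy: 8% × 619.00 = 49.52
Total: 15.08 + 23.52 + 5.57 + 49.52 = 93.69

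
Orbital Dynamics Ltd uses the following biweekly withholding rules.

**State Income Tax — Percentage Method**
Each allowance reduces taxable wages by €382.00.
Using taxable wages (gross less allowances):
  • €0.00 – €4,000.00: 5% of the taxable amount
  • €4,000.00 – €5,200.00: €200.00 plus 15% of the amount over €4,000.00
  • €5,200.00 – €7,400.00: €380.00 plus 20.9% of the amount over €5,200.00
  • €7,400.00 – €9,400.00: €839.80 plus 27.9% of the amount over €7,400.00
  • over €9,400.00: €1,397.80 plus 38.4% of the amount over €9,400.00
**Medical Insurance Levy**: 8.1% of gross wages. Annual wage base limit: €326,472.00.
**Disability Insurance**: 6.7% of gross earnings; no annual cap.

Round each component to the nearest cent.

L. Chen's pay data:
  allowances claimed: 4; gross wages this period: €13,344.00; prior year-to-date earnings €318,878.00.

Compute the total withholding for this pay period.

€3,834.70

State Income Tax: taxable = €13,344.00 − 4×€382.00 = €11,816.00
  €1,397.80 + 38.4% × (€11,816.00 − €9,400.00) = €1,397.80 + 38.4% × €2,416.00 = €2,325.54
Medical Insurance Levy: cap €326,472.00 − YTD €318,878.00 = €7,594.00 subject; 8.1% × €7,594.00 = €615.11
Disability Insurance: 6.7% × €13,344.00 = €894.05
Total: €2,325.54 + €615.11 + €894.05 = €3,834.70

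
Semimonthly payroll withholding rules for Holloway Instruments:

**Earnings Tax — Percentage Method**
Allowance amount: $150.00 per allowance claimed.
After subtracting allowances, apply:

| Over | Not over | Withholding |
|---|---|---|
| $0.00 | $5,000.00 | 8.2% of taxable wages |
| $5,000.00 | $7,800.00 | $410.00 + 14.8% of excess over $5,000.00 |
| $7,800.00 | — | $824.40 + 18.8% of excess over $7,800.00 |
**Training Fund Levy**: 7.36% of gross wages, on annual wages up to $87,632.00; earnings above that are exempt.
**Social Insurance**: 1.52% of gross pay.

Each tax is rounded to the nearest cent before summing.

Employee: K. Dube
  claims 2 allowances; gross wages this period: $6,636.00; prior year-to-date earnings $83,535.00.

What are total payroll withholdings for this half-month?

$1,010.14

Earnings Tax: taxable = $6,636.00 − 2×$150.00 = $6,336.00
  $410.00 + 14.8% × ($6,336.00 − $5,000.00) = $410.00 + 14.8% × $1,336.00 = $607.73
Training Fund Levy: cap $87,632.00 − YTD $83,535.00 = $4,097.00 subject; 7.36% × $4,097.00 = $301.54
Social Insurance: 1.52% × $6,636.00 = $100.87
Total: $607.73 + $301.54 + $100.87 = $1,010.14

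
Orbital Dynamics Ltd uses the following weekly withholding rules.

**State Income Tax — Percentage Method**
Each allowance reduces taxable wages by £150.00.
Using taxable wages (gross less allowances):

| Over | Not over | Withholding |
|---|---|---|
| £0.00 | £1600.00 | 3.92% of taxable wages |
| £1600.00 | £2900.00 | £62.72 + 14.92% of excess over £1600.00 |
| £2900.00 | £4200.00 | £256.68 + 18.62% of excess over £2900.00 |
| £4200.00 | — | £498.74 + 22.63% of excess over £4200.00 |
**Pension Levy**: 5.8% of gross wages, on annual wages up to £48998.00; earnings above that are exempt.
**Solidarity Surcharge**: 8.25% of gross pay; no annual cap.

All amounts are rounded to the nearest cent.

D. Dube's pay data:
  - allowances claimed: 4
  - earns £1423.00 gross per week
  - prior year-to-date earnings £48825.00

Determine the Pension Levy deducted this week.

£10.03

Pension Levy: cap £48998.00 − YTD £48825.00 = £173.00 subject; 5.8% × £173.00 = £10.03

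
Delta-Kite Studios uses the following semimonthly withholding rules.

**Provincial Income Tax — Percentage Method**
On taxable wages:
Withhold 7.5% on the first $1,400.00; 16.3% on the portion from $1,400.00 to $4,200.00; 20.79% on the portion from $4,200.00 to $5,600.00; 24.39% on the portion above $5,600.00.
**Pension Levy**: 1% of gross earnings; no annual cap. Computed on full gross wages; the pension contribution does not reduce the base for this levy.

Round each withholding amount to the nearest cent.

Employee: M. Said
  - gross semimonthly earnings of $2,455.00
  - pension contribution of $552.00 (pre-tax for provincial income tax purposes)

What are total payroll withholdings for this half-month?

Provincial Income Tax: taxable = $2,455.00 − $552.00 = $1,903.00
  $105.00 + 16.3% × ($1,903.00 − $1,400.00) = $105.00 + 16.3% × $503.00 = $186.99
Pension Levy: 1% × $2,455.00 = $24.55
Total: $186.99 + $24.55 = $211.54

$211.54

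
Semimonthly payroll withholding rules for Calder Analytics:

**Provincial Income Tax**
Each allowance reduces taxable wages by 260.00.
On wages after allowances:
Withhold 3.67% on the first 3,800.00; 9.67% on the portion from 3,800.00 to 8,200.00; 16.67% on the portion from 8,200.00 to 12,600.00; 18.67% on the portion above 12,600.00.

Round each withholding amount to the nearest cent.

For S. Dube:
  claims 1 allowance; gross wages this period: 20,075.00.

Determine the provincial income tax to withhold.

Provincial Income Tax: taxable = 20,075.00 − 1×260.00 = 19,815.00
  1,298.42 + 18.67% × (19,815.00 − 12,600.00) = 1,298.42 + 18.67% × 7,215.00 = 2,645.46

2,645.46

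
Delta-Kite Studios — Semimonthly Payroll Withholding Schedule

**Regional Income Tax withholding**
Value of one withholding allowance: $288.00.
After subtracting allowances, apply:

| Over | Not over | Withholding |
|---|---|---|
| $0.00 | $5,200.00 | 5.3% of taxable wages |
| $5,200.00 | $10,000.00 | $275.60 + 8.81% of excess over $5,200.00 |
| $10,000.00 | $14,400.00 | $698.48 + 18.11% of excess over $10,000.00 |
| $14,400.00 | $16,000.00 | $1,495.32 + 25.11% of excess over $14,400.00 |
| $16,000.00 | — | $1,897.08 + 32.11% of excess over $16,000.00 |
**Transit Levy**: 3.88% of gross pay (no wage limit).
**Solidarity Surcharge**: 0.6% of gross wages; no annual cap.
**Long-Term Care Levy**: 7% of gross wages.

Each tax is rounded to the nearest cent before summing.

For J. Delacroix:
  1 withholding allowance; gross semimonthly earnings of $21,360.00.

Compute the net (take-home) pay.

Regional Income Tax: taxable = $21,360.00 − 1×$288.00 = $21,072.00
  $1,897.08 + 32.11% × ($21,072.00 − $16,000.00) = $1,897.08 + 32.11% × $5,072.00 = $3,525.70
Transit Levy: 3.88% × $21,360.00 = $828.77
Solidarity Surcharge: 0.6% × $21,360.00 = $128.16
Long-Term Care Levy: 7% × $21,360.00 = $1,495.20
Total withheld: $3,525.70 + $828.77 + $128.16 + $1,495.20 = $5,977.83
Net pay: $21,360.00 − $5,977.83 = $15,382.17

$15,382.17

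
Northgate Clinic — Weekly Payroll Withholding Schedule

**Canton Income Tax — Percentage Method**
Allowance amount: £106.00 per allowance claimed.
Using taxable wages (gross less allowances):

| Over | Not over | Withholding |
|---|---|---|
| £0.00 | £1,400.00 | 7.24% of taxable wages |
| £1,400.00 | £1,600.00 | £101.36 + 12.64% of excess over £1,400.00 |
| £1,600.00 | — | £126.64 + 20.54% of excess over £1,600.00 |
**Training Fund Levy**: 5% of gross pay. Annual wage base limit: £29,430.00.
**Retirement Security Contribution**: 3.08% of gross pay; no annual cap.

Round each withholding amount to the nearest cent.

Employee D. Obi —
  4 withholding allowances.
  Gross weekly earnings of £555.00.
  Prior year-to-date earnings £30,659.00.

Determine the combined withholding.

£26.57

Canton Income Tax: taxable = £555.00 − 4×£106.00 = £131.00
  7.24% × £131.00 = £9.48
Training Fund Levy: YTD £30,659.00 ≥ cap £29,430.00 → £0.00
Retirement Security Contribution: 3.08% × £555.00 = £17.09
Total: £9.48 + £0.00 + £17.09 = £26.57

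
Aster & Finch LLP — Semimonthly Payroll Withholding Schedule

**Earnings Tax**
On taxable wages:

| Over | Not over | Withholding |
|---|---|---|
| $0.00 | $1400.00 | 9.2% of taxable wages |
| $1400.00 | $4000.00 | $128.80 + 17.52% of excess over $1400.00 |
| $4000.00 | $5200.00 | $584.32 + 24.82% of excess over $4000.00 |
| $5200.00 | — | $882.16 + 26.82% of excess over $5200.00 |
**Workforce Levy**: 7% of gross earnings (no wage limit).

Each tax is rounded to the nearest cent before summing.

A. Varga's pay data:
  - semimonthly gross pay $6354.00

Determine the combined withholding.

$1636.44

Earnings Tax: taxable = $6354.00
  $882.16 + 26.82% × ($6354.00 − $5200.00) = $882.16 + 26.82% × $1154.00 = $1191.66
Workforce Levy: 7% × $6354.00 = $444.78
Total: $1191.66 + $444.78 = $1636.44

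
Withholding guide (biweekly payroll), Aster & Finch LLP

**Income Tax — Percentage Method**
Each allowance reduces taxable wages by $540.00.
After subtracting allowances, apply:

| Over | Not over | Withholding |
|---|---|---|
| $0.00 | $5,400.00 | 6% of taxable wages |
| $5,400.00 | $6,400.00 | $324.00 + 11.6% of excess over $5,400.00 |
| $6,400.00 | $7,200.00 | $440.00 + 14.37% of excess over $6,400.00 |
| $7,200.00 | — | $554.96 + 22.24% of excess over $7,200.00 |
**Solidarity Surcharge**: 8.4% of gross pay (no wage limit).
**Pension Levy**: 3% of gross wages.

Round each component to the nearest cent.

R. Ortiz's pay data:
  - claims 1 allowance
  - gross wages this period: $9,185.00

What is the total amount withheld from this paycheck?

$1,923.42

Income Tax: taxable = $9,185.00 − 1×$540.00 = $8,645.00
  $554.96 + 22.24% × ($8,645.00 − $7,200.00) = $554.96 + 22.24% × $1,445.00 = $876.33
Solidarity Surcharge: 8.4% × $9,185.00 = $771.54
Pension Levy: 3% × $9,185.00 = $275.55
Total: $876.33 + $771.54 + $275.55 = $1,923.42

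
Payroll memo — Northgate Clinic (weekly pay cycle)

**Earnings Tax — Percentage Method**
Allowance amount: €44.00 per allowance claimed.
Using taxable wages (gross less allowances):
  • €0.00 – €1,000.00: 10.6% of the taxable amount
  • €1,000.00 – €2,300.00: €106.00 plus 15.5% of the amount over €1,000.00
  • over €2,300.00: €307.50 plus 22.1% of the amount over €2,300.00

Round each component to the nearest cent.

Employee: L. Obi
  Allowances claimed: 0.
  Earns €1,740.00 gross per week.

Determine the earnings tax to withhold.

€220.70

Earnings Tax: taxable = €1,740.00
  €106.00 + 15.5% × (€1,740.00 − €1,000.00) = €106.00 + 15.5% × €740.00 = €220.70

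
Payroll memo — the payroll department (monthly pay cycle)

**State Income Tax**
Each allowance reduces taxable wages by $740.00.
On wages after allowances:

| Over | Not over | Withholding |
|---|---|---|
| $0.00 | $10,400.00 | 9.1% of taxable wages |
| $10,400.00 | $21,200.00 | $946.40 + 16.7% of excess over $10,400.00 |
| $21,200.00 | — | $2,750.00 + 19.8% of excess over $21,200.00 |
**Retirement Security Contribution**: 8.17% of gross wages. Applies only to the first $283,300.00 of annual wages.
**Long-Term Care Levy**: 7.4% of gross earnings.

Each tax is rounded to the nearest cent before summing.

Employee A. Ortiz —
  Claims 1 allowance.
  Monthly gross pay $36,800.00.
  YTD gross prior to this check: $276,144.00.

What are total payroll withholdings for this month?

State Income Tax: taxable = $36,800.00 − 1×$740.00 = $36,060.00
  $2,750.00 + 19.8% × ($36,060.00 − $21,200.00) = $2,750.00 + 19.8% × $14,860.00 = $5,692.28
Retirement Security Contribution: cap $283,300.00 − YTD $276,144.00 = $7,156.00 subject; 8.17% × $7,156.00 = $584.65
Long-Term Care Levy: 7.4% × $36,800.00 = $2,723.20
Total: $5,692.28 + $584.65 + $2,723.20 = $9,000.13

$9,000.13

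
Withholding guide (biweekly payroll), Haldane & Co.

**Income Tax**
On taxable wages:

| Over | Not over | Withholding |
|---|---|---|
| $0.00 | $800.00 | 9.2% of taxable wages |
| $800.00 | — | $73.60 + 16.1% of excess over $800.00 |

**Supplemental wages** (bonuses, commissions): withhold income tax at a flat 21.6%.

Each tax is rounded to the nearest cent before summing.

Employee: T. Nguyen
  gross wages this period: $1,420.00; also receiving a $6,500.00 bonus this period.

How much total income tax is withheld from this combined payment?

Income Tax: taxable = $1,420.00
  $73.60 + 16.1% × ($1,420.00 − $800.00) = $73.60 + 16.1% × $620.00 = $173.42
Supplemental (21.6% flat on bonus): 21.6% × $6,500.00 = $1,404.00
Total income tax: $173.42 + $1,404.00 = $1,577.42

$1,577.42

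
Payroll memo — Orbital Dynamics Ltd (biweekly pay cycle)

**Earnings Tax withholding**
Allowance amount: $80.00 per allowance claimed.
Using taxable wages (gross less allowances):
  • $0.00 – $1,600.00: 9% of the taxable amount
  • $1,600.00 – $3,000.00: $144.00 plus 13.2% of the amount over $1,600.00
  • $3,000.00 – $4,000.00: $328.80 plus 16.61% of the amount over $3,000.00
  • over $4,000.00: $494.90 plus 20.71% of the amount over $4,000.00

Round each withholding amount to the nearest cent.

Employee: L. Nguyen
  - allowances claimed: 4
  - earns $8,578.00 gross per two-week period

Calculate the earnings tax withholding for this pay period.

$1,376.73

Earnings Tax: taxable = $8,578.00 − 4×$80.00 = $8,258.00
  $494.90 + 20.71% × ($8,258.00 − $4,000.00) = $494.90 + 20.71% × $4,258.00 = $1,376.73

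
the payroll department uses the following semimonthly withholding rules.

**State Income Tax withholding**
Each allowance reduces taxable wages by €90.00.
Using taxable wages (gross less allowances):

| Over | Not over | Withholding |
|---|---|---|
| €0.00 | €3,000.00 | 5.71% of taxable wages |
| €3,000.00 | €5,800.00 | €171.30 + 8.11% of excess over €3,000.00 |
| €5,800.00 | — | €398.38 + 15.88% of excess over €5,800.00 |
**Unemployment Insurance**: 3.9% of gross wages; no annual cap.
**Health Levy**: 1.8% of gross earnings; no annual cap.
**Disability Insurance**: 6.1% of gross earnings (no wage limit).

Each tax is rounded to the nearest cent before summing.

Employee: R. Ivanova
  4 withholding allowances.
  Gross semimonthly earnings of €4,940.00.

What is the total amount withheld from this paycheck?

€882.36

State Income Tax: taxable = €4,940.00 − 4×€90.00 = €4,580.00
  €171.30 + 8.11% × (€4,580.00 − €3,000.00) = €171.30 + 8.11% × €1,580.00 = €299.44
Unemployment Insurance: 3.9% × €4,940.00 = €192.66
Health Levy: 1.8% × €4,940.00 = €88.92
Disability Insurance: 6.1% × €4,940.00 = €301.34
Total: €299.44 + €192.66 + €88.92 + €301.34 = €882.36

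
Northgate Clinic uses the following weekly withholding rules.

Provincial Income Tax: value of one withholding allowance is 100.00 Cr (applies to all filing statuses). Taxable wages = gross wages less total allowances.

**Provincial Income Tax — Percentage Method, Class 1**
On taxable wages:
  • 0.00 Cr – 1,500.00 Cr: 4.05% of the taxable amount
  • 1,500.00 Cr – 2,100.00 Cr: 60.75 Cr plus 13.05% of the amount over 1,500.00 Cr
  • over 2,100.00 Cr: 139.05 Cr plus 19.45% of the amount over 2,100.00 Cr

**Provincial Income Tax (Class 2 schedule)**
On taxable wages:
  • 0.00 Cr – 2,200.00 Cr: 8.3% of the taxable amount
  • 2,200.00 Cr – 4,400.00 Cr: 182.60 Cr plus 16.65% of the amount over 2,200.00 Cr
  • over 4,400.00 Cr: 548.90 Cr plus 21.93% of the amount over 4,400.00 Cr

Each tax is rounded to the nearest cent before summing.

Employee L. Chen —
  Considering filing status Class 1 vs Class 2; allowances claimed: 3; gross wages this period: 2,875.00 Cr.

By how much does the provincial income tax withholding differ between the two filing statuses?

13.60 Cr

Provincial Income Tax (Class 1): taxable = 2,875.00 Cr − 3×100.00 Cr = 2,575.00 Cr
  139.05 Cr + 19.45% × (2,575.00 Cr − 2,100.00 Cr) = 139.05 Cr + 19.45% × 475.00 Cr = 231.44 Cr
Provincial Income Tax (Class 2): taxable = 2,875.00 Cr − 3×100.00 Cr = 2,575.00 Cr
  182.60 Cr + 16.65% × (2,575.00 Cr − 2,200.00 Cr) = 182.60 Cr + 16.65% × 375.00 Cr = 245.04 Cr
Difference: |231.44 Cr − 245.04 Cr| = 13.60 Cr (higher under Class 2)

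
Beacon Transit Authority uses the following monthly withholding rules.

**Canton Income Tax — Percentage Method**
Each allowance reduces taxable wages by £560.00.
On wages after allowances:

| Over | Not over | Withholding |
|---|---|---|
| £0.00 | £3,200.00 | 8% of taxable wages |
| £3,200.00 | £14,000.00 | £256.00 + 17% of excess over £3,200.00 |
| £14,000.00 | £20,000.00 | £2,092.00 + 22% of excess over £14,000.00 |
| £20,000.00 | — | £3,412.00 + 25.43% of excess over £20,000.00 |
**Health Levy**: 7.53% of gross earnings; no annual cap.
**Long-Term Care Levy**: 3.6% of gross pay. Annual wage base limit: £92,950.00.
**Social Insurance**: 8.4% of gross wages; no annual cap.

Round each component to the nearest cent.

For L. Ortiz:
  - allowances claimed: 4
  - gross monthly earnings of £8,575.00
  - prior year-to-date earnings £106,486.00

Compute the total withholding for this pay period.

£2,154.95

Canton Income Tax: taxable = £8,575.00 − 4×£560.00 = £6,335.00
  £256.00 + 17% × (£6,335.00 − £3,200.00) = £256.00 + 17% × £3,135.00 = £788.95
Health Levy: 7.53% × £8,575.00 = £645.70
Long-Term Care Levy: YTD £106,486.00 ≥ cap £92,950.00 → £0.00
Social Insurance: 8.4% × £8,575.00 = £720.30
Total: £788.95 + £645.70 + £0.00 + £720.30 = £2,154.95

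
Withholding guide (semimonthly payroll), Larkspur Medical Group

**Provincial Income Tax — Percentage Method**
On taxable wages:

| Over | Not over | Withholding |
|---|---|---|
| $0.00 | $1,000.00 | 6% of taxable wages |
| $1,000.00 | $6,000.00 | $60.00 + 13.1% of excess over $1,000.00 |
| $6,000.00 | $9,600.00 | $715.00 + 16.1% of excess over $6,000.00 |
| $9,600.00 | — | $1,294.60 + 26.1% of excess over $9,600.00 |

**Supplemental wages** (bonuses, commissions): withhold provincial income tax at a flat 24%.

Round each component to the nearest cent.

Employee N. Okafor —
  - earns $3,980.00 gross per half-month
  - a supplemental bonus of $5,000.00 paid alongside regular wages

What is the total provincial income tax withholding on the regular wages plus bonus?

Provincial Income Tax: taxable = $3,980.00
  $60.00 + 13.1% × ($3,980.00 − $1,000.00) = $60.00 + 13.1% × $2,980.00 = $450.38
Supplemental (24% flat on bonus): 24% × $5,000.00 = $1,200.00
Total provincial income tax: $450.38 + $1,200.00 = $1,650.38

$1,650.38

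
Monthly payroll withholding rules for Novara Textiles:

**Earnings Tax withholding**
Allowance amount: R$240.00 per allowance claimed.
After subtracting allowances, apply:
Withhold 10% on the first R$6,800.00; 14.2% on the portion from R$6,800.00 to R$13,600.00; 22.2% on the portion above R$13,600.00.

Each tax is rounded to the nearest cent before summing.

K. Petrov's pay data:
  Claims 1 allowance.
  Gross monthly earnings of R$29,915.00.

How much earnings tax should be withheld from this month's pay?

R$5,214.25

Earnings Tax: taxable = R$29,915.00 − 1×R$240.00 = R$29,675.00
  R$1,645.60 + 22.2% × (R$29,675.00 − R$13,600.00) = R$1,645.60 + 22.2% × R$16,075.00 = R$5,214.25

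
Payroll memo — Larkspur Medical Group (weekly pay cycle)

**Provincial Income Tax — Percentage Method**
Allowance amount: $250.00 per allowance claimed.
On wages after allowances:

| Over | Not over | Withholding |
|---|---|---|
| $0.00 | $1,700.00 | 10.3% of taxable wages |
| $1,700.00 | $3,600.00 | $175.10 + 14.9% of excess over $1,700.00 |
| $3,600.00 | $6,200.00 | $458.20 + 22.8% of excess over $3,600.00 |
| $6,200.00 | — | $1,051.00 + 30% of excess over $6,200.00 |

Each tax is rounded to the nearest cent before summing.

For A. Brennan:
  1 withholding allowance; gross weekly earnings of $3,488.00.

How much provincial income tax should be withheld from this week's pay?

Provincial Income Tax: taxable = $3,488.00 − 1×$250.00 = $3,238.00
  $175.10 + 14.9% × ($3,238.00 − $1,700.00) = $175.10 + 14.9% × $1,538.00 = $404.26

$404.26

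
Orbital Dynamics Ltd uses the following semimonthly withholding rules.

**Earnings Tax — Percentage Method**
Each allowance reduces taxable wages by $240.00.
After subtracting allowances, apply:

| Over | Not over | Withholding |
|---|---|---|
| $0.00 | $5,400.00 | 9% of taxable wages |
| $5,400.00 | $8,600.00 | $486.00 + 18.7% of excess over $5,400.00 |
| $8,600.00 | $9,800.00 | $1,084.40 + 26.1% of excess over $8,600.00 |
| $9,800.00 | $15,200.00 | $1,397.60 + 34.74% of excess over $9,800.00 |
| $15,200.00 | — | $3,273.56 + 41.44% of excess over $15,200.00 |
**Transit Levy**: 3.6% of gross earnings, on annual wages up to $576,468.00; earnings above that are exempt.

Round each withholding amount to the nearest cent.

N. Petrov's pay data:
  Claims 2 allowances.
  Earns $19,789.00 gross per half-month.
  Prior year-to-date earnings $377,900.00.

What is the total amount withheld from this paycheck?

$5,688.73

Earnings Tax: taxable = $19,789.00 − 2×$240.00 = $19,309.00
  $3,273.56 + 41.44% × ($19,309.00 − $15,200.00) = $3,273.56 + 41.44% × $4,109.00 = $4,976.33
Transit Levy: 3.6% × $19,789.00 = $712.40
Total: $4,976.33 + $712.40 = $5,688.73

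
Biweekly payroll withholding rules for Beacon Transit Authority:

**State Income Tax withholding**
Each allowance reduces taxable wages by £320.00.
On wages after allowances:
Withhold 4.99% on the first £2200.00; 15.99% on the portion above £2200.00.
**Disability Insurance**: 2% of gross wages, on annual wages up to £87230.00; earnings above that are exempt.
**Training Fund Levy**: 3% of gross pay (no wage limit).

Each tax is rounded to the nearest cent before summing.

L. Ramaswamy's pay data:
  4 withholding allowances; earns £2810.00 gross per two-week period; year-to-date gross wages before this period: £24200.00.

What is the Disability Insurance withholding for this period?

Disability Insurance: 2% × £2810.00 = £56.20

£56.20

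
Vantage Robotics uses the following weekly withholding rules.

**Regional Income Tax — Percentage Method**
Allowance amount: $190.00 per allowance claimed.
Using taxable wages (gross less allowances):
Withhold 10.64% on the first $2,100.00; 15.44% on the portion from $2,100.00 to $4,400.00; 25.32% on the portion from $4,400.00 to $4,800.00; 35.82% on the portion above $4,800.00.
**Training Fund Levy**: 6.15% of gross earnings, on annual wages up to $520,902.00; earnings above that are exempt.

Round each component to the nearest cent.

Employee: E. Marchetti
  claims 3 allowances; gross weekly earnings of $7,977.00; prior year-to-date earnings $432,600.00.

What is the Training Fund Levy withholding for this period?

Training Fund Levy: 6.15% × $7,977.00 = $490.59

$490.59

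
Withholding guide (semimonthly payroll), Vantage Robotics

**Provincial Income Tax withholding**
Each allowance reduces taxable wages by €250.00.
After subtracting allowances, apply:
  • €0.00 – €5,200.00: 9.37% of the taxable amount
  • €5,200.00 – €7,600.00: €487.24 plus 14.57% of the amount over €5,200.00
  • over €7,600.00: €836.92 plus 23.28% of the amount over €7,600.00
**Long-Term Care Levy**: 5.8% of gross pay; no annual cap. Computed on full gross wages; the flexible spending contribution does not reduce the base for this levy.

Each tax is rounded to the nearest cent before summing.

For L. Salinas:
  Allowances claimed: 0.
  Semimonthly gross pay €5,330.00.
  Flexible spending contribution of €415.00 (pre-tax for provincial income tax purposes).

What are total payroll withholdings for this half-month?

€769.68

Provincial Income Tax: taxable = €5,330.00 − €415.00 = €4,915.00
  9.37% × €4,915.00 = €460.54
Long-Term Care Levy: 5.8% × €5,330.00 = €309.14
Total: €460.54 + €309.14 = €769.68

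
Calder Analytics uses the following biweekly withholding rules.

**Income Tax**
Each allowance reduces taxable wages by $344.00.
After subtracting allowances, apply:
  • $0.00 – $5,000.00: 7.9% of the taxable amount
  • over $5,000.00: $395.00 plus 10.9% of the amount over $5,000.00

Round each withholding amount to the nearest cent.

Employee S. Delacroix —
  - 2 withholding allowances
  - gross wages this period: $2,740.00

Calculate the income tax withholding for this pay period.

Income Tax: taxable = $2,740.00 − 2×$344.00 = $2,052.00
  7.9% × $2,052.00 = $162.11

$162.11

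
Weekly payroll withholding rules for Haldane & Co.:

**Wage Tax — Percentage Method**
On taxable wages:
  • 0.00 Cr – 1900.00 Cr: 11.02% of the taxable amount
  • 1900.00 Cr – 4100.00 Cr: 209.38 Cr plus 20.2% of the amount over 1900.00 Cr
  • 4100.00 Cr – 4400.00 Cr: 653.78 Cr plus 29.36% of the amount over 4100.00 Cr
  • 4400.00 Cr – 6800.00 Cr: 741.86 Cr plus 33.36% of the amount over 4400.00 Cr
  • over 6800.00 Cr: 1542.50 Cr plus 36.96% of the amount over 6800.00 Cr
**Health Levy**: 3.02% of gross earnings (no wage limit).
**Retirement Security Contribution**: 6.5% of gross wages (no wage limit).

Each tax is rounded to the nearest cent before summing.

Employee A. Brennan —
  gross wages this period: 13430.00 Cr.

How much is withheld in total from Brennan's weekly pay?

5271.49 Cr

Wage Tax: taxable = 13430.00 Cr
  1542.50 Cr + 36.96% × (13430.00 Cr − 6800.00 Cr) = 1542.50 Cr + 36.96% × 6630.00 Cr = 3992.95 Cr
Health Levy: 3.02% × 13430.00 Cr = 405.59 Cr
Retirement Security Contribution: 6.5% × 13430.00 Cr = 872.95 Cr
Total: 3992.95 Cr + 405.59 Cr + 872.95 Cr = 5271.49 Cr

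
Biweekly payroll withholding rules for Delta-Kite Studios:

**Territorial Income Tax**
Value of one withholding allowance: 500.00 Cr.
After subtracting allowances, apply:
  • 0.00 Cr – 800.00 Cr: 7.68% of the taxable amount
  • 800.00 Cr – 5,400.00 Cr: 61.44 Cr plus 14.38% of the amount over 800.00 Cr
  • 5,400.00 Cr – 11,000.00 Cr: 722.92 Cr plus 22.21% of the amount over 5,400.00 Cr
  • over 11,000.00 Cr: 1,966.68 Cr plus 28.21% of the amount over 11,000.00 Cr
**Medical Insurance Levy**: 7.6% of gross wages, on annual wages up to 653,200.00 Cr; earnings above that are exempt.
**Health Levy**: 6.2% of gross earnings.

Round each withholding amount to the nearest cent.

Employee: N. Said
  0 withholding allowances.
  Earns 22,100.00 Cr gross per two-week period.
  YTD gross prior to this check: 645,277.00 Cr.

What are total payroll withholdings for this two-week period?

Territorial Income Tax: taxable = 22,100.00 Cr
  1,966.68 Cr + 28.21% × (22,100.00 Cr − 11,000.00 Cr) = 1,966.68 Cr + 28.21% × 11,100.00 Cr = 5,097.99 Cr
Medical Insurance Levy: cap 653,200.00 Cr − YTD 645,277.00 Cr = 7,923.00 Cr subject; 7.6% × 7,923.00 Cr = 602.15 Cr
Health Levy: 6.2% × 22,100.00 Cr = 1,370.20 Cr
Total: 5,097.99 Cr + 602.15 Cr + 1,370.20 Cr = 7,070.34 Cr

7,070.34 Cr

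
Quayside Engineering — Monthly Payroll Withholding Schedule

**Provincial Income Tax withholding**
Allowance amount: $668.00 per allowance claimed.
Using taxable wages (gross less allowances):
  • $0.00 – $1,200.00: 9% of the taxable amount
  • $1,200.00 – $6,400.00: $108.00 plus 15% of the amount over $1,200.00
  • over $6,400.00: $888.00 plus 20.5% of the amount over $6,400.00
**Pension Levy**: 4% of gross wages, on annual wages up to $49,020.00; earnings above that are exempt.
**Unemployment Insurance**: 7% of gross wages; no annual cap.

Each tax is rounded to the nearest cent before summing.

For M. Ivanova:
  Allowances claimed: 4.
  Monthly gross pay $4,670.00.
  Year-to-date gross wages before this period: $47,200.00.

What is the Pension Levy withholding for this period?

Pension Levy: cap $49,020.00 − YTD $47,200.00 = $1,820.00 subject; 4% × $1,820.00 = $72.80

$72.80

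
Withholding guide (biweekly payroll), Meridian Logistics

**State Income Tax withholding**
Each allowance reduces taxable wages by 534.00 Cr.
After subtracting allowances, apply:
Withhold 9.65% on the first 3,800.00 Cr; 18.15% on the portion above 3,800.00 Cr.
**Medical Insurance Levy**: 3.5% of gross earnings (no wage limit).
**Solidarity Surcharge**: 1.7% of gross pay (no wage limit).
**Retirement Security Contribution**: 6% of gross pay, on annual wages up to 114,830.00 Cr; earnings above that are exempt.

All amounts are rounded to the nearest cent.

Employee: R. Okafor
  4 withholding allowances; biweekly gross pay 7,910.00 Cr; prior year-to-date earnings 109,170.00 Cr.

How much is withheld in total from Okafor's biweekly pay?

1,475.90 Cr

State Income Tax: taxable = 7,910.00 Cr − 4×534.00 Cr = 5,774.00 Cr
  366.70 Cr + 18.15% × (5,774.00 Cr − 3,800.00 Cr) = 366.70 Cr + 18.15% × 1,974.00 Cr = 724.98 Cr
Medical Insurance Levy: 3.5% × 7,910.00 Cr = 276.85 Cr
Solidarity Surcharge: 1.7% × 7,910.00 Cr = 134.47 Cr
Retirement Security Contribution: cap 114,830.00 Cr − YTD 109,170.00 Cr = 5,660.00 Cr subject; 6% × 5,660.00 Cr = 339.60 Cr
Total: 724.98 Cr + 276.85 Cr + 134.47 Cr + 339.60 Cr = 1,475.90 Cr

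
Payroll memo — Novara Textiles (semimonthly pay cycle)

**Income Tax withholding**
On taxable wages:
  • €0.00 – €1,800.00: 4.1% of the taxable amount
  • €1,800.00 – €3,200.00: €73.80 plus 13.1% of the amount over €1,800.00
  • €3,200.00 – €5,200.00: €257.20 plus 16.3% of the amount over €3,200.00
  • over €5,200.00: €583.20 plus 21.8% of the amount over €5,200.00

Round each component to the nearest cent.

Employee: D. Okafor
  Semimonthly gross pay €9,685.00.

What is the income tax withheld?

Income Tax: taxable = €9,685.00
  €583.20 + 21.8% × (€9,685.00 − €5,200.00) = €583.20 + 21.8% × €4,485.00 = €1,560.93

€1,560.93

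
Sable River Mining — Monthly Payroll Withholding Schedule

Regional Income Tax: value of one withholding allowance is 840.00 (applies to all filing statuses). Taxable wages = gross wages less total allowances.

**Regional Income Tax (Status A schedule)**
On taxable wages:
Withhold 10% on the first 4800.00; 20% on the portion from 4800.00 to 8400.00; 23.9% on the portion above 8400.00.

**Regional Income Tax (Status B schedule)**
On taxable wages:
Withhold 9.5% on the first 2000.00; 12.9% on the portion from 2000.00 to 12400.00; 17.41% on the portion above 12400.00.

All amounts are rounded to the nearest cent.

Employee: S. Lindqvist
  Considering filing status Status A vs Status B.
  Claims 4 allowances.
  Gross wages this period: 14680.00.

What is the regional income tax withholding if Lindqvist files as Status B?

1392.28

Regional Income Tax (Status B): taxable = 14680.00 − 4×840.00 = 11320.00
  190.00 + 12.9% × (11320.00 − 2000.00) = 190.00 + 12.9% × 9320.00 = 1392.28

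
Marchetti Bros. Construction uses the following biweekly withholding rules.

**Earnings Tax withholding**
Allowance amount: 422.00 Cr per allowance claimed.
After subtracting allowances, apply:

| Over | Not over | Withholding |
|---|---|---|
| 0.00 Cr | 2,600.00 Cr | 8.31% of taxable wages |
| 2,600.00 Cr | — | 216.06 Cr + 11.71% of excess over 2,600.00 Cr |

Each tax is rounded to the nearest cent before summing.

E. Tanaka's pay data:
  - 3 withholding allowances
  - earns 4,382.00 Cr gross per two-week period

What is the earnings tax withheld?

276.48 Cr

Earnings Tax: taxable = 4,382.00 Cr − 3×422.00 Cr = 3,116.00 Cr
  216.06 Cr + 11.71% × (3,116.00 Cr − 2,600.00 Cr) = 216.06 Cr + 11.71% × 516.00 Cr = 276.48 Cr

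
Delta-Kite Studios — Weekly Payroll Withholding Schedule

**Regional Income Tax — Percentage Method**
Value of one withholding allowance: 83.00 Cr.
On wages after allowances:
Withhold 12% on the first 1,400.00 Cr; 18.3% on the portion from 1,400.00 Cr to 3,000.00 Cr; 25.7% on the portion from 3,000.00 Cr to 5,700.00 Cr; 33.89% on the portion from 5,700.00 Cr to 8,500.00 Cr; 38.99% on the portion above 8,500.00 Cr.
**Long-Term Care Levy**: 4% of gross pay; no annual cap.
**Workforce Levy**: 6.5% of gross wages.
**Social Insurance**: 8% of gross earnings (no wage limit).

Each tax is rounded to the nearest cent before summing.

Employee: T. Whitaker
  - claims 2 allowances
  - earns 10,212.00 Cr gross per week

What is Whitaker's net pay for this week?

Regional Income Tax: taxable = 10,212.00 Cr − 2×83.00 Cr = 10,046.00 Cr
  2,103.62 Cr + 38.99% × (10,046.00 Cr − 8,500.00 Cr) = 2,103.62 Cr + 38.99% × 1,546.00 Cr = 2,706.41 Cr
Long-Term Care Levy: 4% × 10,212.00 Cr = 408.48 Cr
Workforce Levy: 6.5% × 10,212.00 Cr = 663.78 Cr
Social Insurance: 8% × 10,212.00 Cr = 816.96 Cr
Total withheld: 2,706.41 Cr + 408.48 Cr + 663.78 Cr + 816.96 Cr = 4,595.63 Cr
Net pay: 10,212.00 Cr − 4,595.63 Cr = 5,616.37 Cr

5,616.37 Cr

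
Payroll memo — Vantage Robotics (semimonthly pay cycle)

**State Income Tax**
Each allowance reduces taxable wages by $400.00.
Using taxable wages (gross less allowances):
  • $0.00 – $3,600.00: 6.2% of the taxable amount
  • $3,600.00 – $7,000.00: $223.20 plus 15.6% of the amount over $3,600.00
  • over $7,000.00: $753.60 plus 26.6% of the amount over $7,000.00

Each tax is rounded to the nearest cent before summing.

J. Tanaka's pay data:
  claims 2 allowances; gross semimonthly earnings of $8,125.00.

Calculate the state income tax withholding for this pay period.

$840.05

State Income Tax: taxable = $8,125.00 − 2×$400.00 = $7,325.00
  $753.60 + 26.6% × ($7,325.00 − $7,000.00) = $753.60 + 26.6% × $325.00 = $840.05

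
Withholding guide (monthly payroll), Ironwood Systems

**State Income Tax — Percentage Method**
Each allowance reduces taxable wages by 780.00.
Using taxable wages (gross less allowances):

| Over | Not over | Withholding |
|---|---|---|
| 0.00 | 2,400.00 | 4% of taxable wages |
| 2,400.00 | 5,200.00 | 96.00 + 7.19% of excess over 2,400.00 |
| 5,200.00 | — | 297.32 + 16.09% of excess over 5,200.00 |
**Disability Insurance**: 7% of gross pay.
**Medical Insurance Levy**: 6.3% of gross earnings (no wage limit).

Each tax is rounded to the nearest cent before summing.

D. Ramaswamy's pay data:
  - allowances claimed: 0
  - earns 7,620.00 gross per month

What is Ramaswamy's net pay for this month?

State Income Tax: taxable = 7,620.00
  297.32 + 16.09% × (7,620.00 − 5,200.00) = 297.32 + 16.09% × 2,420.00 = 686.70
Disability Insurance: 7% × 7,620.00 = 533.40
Medical Insurance Levy: 6.3% × 7,620.00 = 480.06
Total withheld: 686.70 + 533.40 + 480.06 = 1,700.16
Net pay: 7,620.00 − 1,700.16 = 5,919.84

5,919.84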